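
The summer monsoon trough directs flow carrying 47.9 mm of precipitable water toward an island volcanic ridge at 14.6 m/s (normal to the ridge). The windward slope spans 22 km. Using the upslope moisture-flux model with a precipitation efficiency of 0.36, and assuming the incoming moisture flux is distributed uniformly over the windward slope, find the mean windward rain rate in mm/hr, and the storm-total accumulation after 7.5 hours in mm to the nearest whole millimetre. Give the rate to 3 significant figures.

R ≈ 41.2 mm/hr; total ≈ 309 mm

Incoming column moisture flux per unit ridge length: F = V × PW = 14.6 × 47.9 = 699.34 mm·m/s.
Spread over the 22 km slope with efficiency ε = 0.36: R = ε·F/W = 0.36 × 699.34 / 22000 m = 1.144e-02 mm/s.
R = 1.144e-02 × 3600 = 41.2 mm/hr.
Over 7.5 h: total = 41.2 × 7.5 = 309 mm.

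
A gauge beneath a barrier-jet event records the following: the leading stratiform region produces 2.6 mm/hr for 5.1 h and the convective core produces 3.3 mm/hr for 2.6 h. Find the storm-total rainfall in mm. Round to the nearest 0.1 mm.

total ≈ 21.8 mm

Total = Σ Rᵢ Δtᵢ = 2.6 × 5.1 + 3.3 × 2.6
      = 13.26 + 8.58 = 21.8 mm.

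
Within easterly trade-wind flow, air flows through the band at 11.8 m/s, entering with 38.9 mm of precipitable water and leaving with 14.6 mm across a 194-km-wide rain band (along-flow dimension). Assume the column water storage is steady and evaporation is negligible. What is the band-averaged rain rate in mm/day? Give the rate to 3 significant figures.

R ≈ 128 mm/day

Column moisture flux per unit crosswind length is F = V × PW.
Inflow: F_in = 11.8 × 38.9 = 459.02 mm·m/s
Outflow: F_out = 11.8 × 14.6 = 172.28 mm·m/s
Steady-state rate R = (F_in − F_out)/L = (459.02 − 172.28) / 194000 m = 1.478e-03 mm/s.
R = 1.478e-03 × 3600 × 24 = 128 mm/day.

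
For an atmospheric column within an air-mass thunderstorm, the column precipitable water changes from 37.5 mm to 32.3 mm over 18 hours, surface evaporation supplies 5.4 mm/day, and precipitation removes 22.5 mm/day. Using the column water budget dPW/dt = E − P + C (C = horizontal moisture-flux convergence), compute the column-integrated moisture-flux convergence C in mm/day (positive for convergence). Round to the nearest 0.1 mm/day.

dPW/dt = (32.3 − 37.5) mm / (18/24 day) = -6.933 mm/day.
C = dPW/dt − E + P = (-6.933) − 5.4 + 22.5 = 10.2 mm/day.

C ≈ 10.2 mm/day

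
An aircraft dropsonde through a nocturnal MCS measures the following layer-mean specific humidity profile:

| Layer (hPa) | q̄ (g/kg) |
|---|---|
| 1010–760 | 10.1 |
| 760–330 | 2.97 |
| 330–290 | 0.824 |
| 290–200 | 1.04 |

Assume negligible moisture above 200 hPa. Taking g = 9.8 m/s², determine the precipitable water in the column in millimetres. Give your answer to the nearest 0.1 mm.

PW ≈ 40.1 mm

Precipitable water is the column-integrated vapour mass per unit area: PW = (1/g) Σ q̄ Δp, with q in kg/kg and Δp in Pa (1 kg/m² of water = 1 mm).
Layer 1010–760 hPa: Δp = 250 hPa = 25000 Pa, q̄ = 0.0101 kg/kg → 0.0101 × 25000 / 9.8 = 25.77 mm
Layer 760–330 hPa: Δp = 430 hPa = 43000 Pa, q̄ = 0.00297 kg/kg → 0.00297 × 43000 / 9.8 = 13.03 mm
Layer 330–290 hPa: Δp = 40 hPa = 4000 Pa, q̄ = 0.000824 kg/kg → 0.000824 × 4000 / 9.8 = 0.34 mm
Layer 290–200 hPa: Δp = 90 hPa = 9000 Pa, q̄ = 0.00104 kg/kg → 0.00104 × 9000 / 9.8 = 0.96 mm
PW = 25.77 + 13.03 + 0.34 + 0.96 = 40.10 ≈ 40.1 mm.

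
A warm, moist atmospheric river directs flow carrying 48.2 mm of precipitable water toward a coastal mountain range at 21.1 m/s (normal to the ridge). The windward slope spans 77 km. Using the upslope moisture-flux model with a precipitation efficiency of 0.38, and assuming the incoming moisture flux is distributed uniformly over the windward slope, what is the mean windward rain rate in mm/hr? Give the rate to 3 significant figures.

Incoming column moisture flux per unit ridge length: F = V × PW = 21.1 × 48.2 = 1017.02 mm·m/s.
Spread over the 77 km slope with efficiency ε = 0.38: R = ε·F/W = 0.38 × 1017.02 / 77000 m = 5.019e-03 mm/s.
R = 5.019e-03 × 3600 = 18.1 mm/hr.

R ≈ 18.1 mm/hr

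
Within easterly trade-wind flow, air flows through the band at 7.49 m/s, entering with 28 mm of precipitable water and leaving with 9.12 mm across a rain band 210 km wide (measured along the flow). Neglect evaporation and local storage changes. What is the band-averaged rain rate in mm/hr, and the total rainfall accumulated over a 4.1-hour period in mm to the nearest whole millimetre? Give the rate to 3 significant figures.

Column moisture flux per unit crosswind length is F = V × PW.
Inflow: F_in = 7.49 × 28 = 209.72 mm·m/s
Outflow: F_out = 7.49 × 9.12 = 68.3088 mm·m/s
Steady-state rate R = (F_in − F_out)/L = (209.72 − 68.3088) / 210000 m = 6.734e-04 mm/s.
R = 6.734e-04 × 3600 = 2.42 mm/hr.
Over 4.1 h: total = 2.42 × 4.1 = 9.922 ≈ 10 mm.

R ≈ 2.42 mm/hr; total ≈ 10 mm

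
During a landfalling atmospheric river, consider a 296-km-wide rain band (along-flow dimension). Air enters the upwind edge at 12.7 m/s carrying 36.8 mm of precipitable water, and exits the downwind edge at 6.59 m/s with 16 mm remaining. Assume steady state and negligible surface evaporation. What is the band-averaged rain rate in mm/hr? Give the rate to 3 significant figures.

R ≈ 4.40 mm/hr

Column moisture flux per unit crosswind length is F = V × PW.
Inflow: F_in = 12.7 × 36.8 = 467.36 mm·m/s
Outflow: F_out = 6.59 × 16 = 105.44 mm·m/s
Steady-state rate R = (F_in − F_out)/L = (467.36 − 105.44) / 296000 m = 1.223e-03 mm/s.
R = 1.223e-03 × 3600 = 4.40 mm/hr.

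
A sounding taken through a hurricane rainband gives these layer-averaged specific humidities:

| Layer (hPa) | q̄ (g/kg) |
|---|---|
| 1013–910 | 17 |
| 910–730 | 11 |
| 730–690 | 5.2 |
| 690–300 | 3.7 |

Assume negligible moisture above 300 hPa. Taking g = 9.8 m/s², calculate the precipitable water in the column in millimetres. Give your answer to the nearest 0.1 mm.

PW ≈ 54.9 mm

Precipitable water is the column-integrated vapour mass per unit area: PW = (1/g) Σ q̄ Δp, with q in kg/kg and Δp in Pa (1 kg/m² of water = 1 mm).
Layer 1013–910 hPa: Δp = 103 hPa = 10300 Pa, q̄ = 0.017 kg/kg → 0.017 × 10300 / 9.8 = 17.87 mm
Layer 910–730 hPa: Δp = 180 hPa = 18000 Pa, q̄ = 0.011 kg/kg → 0.011 × 18000 / 9.8 = 20.20 mm
Layer 730–690 hPa: Δp = 40 hPa = 4000 Pa, q̄ = 0.0052 kg/kg → 0.0052 × 4000 / 9.8 = 2.12 mm
Layer 690–300 hPa: Δp = 390 hPa = 39000 Pa, q̄ = 0.0037 kg/kg → 0.0037 × 39000 / 9.8 = 14.72 mm
PW = 17.87 + 20.20 + 2.12 + 14.72 = 54.91 ≈ 54.9 mm.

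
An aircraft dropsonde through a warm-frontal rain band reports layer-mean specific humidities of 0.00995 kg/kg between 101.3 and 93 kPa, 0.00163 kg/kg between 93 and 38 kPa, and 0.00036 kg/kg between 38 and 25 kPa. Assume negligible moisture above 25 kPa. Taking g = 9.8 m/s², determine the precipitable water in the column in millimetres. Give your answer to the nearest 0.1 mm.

Precipitable water is the column-integrated vapour mass per unit area: PW = (1/g) Σ q̄ Δp, with q in kg/kg and Δp in Pa (1 kg/m² of water = 1 mm).
Layer 101.3–93 kPa: Δp = 83 hPa = 8300 Pa, q̄ = 0.00995 kg/kg → 0.00995 × 8300 / 9.8 = 8.43 mm
Layer 93–38 kPa: Δp = 550 hPa = 55000 Pa, q̄ = 0.00163 kg/kg → 0.00163 × 55000 / 9.8 = 9.15 mm
Layer 38–25 kPa: Δp = 130 hPa = 13000 Pa, q̄ = 0.00036 kg/kg → 0.00036 × 13000 / 9.8 = 0.48 mm
PW = 8.43 + 9.15 + 0.48 = 18.06 ≈ 18.1 mm.

PW ≈ 18.1 mm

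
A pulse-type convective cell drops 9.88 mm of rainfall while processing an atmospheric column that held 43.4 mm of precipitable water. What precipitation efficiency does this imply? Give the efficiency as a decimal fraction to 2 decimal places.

ε ≈ 0.23

ε = rainfall / PW = 9.88 / 43.4 = 0.23.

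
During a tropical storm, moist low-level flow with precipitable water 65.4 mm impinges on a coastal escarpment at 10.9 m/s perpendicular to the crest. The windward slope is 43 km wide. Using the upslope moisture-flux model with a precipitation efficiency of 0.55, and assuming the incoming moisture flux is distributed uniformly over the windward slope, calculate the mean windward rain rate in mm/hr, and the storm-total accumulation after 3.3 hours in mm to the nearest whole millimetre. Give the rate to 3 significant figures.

Incoming column moisture flux per unit ridge length: F = V × PW = 10.9 × 65.4 = 712.86 mm·m/s.
Spread over the 43 km slope with efficiency ε = 0.55: R = ε·F/W = 0.55 × 712.86 / 43000 m = 9.118e-03 mm/s.
R = 9.118e-03 × 3600 = 32.8 mm/hr.
Over 3.3 h: total = 32.8 × 3.3 = 108.24 ≈ 108 mm.

R ≈ 32.8 mm/hr; total ≈ 108 mm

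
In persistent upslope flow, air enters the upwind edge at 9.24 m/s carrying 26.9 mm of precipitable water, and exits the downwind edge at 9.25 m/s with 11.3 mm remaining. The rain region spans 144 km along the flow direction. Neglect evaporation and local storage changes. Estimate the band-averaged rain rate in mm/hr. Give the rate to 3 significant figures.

Column moisture flux per unit crosswind length is F = V × PW.
Inflow: F_in = 9.24 × 26.9 = 248.556 mm·m/s
Outflow: F_out = 9.25 × 11.3 = 104.525 mm·m/s
Steady-state rate R = (F_in − F_out)/L = (248.556 − 104.525) / 144000 m = 1.000e-03 mm/s.
R = 1.000e-03 × 3600 = 3.60 mm/hr.

R ≈ 3.60 mm/hr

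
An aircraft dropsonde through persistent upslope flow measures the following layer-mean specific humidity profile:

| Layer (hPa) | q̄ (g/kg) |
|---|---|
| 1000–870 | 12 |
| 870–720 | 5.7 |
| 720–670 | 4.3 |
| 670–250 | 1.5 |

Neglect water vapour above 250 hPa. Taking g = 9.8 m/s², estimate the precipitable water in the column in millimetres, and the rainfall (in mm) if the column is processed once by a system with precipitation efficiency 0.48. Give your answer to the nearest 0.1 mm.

Precipitable water is the column-integrated vapour mass per unit area: PW = (1/g) Σ q̄ Δp, with q in kg/kg and Δp in Pa (1 kg/m² of water = 1 mm).
Layer 1000–870 hPa: Δp = 130 hPa = 13000 Pa, q̄ = 0.012 kg/kg → 0.012 × 13000 / 9.8 = 15.92 mm
Layer 870–720 hPa: Δp = 150 hPa = 15000 Pa, q̄ = 0.0057 kg/kg → 0.0057 × 15000 / 9.8 = 8.72 mm
Layer 720–670 hPa: Δp = 50 hPa = 5000 Pa, q̄ = 0.0043 kg/kg → 0.0043 × 5000 / 9.8 = 2.19 mm
Layer 670–250 hPa: Δp = 420 hPa = 42000 Pa, q̄ = 0.0015 kg/kg → 0.0015 × 42000 / 9.8 = 6.43 mm
PW = 15.92 + 8.72 + 2.19 + 6.43 = 33.26 ≈ 33.3 mm.
Rainfall = ε × PW = 0.48 × 33.3 = 16.0 mm.

PW ≈ 33.3 mm; rainfall ≈ 16.0 mm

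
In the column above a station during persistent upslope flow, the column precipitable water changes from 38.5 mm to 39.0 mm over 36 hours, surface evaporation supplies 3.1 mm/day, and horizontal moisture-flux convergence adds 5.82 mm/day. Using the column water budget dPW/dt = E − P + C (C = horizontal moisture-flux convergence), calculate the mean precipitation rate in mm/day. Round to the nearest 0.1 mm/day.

P ≈ 8.6 mm/day

dPW/dt = (39.0 − 38.5) mm / (36/24 day) = +0.333 mm/day.
P = E + C − dPW/dt = 3.1 + (5.82) − (+0.333) = 8.6 mm/day.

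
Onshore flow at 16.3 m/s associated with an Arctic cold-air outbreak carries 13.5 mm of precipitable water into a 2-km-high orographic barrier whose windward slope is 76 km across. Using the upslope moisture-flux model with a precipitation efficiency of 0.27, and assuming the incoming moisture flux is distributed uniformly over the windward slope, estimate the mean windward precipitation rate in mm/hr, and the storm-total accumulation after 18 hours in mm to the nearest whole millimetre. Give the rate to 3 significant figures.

R ≈ 2.81 mm/hr; total ≈ 51 mm

Incoming column moisture flux per unit ridge length: F = V × PW = 16.3 × 13.5 = 220.05 mm·m/s.
Spread over the 76 km slope with efficiency ε = 0.27: R = ε·F/W = 0.27 × 220.05 / 76000 m = 7.818e-04 mm/s.
R = 7.818e-04 × 3600 = 2.81 mm/hr.
Over 18 h: total = 2.81 × 18 = 50.58 ≈ 51 mm.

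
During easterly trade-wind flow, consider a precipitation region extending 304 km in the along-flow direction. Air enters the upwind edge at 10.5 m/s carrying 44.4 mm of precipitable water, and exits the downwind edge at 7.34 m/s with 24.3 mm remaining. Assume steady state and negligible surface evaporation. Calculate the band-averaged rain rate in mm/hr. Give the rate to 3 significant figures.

R ≈ 3.41 mm/hr

Column moisture flux per unit crosswind length is F = V × PW.
Inflow: F_in = 10.5 × 44.4 = 466.2 mm·m/s
Outflow: F_out = 7.34 × 24.3 = 178.362 mm·m/s
Steady-state rate R = (F_in − F_out)/L = (466.2 − 178.362) / 304000 m = 9.468e-04 mm/s.
R = 9.468e-04 × 3600 = 3.41 mm/hr.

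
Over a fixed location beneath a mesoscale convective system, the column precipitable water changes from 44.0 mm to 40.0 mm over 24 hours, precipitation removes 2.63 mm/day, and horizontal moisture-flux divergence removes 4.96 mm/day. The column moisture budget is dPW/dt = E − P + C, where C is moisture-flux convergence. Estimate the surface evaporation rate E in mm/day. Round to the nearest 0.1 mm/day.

E ≈ 3.6 mm/day

dPW/dt = (40.0 − 44.0) mm / (24/24 day) = -4.000 mm/day.
E = dPW/dt + P − C = (-4.000) + 2.63 − (-4.96) = 3.6 mm/day.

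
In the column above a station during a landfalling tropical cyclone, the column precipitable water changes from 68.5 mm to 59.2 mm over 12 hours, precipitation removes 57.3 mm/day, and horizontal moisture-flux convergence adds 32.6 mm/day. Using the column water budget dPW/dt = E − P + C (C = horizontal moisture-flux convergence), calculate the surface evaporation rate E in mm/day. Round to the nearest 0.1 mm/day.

E ≈ 6.1 mm/day

dPW/dt = (59.2 − 68.5) mm / (12/24 day) = -18.600 mm/day.
E = dPW/dt + P − C = (-18.600) + 57.3 − (32.6) = 6.1 mm/day.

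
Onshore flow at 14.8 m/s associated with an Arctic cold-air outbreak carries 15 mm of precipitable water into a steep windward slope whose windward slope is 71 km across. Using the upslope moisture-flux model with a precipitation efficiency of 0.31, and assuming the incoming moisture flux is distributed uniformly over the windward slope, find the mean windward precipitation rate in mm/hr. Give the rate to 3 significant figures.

R ≈ 3.49 mm/hr

Incoming column moisture flux per unit ridge length: F = V × PW = 14.8 × 15 = 222 mm·m/s.
Spread over the 71 km slope with efficiency ε = 0.31: R = ε·F/W = 0.31 × 222 / 71000 m = 9.693e-04 mm/s.
R = 9.693e-04 × 3600 = 3.49 mm/hr.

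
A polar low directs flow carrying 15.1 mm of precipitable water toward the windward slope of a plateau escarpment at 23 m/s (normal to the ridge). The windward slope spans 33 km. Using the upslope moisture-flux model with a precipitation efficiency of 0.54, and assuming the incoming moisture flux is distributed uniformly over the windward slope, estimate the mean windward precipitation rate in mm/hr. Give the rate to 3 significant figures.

Incoming column moisture flux per unit ridge length: F = V × PW = 23 × 15.1 = 347.3 mm·m/s.
Spread over the 33 km slope with efficiency ε = 0.54: R = ε·F/W = 0.54 × 347.3 / 33000 m = 5.683e-03 mm/s.
R = 5.683e-03 × 3600 = 20.5 mm/hr.

R ≈ 20.5 mm/hr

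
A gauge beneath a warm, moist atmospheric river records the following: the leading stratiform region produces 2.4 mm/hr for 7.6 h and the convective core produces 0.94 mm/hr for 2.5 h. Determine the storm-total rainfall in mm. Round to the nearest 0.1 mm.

total ≈ 20.6 mm

Total = Σ Rᵢ Δtᵢ = 2.4 × 7.6 + 0.94 × 2.5
      = 18.24 + 2.35 = 20.6 mm.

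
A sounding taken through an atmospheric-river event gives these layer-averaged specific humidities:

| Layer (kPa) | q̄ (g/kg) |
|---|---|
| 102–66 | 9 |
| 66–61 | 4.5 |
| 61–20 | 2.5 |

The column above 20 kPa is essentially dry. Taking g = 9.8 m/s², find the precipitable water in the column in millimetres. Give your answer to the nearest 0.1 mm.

PW ≈ 45.8 mm

Precipitable water is the column-integrated vapour mass per unit area: PW = (1/g) Σ q̄ Δp, with q in kg/kg and Δp in Pa (1 kg/m² of water = 1 mm).
Layer 102–66 kPa: Δp = 360 hPa = 36000 Pa, q̄ = 0.009 kg/kg → 0.009 × 36000 / 9.8 = 33.06 mm
Layer 66–61 kPa: Δp = 50 hPa = 5000 Pa, q̄ = 0.0045 kg/kg → 0.0045 × 5000 / 9.8 = 2.30 mm
Layer 61–20 kPa: Δp = 410 hPa = 41000 Pa, q̄ = 0.0025 kg/kg → 0.0025 × 41000 / 9.8 = 10.46 mm
PW = 33.06 + 2.30 + 10.46 = 45.82 ≈ 45.8 mm.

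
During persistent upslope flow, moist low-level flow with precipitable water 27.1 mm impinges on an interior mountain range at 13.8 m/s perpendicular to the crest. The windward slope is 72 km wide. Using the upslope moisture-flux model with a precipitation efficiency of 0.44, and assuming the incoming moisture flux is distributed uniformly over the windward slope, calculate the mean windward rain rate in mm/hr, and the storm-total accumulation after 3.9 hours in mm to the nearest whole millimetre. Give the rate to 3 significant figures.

Incoming column moisture flux per unit ridge length: F = V × PW = 13.8 × 27.1 = 373.98 mm·m/s.
Spread over the 72 km slope with efficiency ε = 0.44: R = ε·F/W = 0.44 × 373.98 / 72000 m = 2.285e-03 mm/s.
R = 2.285e-03 × 3600 = 8.23 mm/hr.
Over 3.9 h: total = 8.23 × 3.9 = 32.097 ≈ 32 mm.

R ≈ 8.23 mm/hr; total ≈ 32 mm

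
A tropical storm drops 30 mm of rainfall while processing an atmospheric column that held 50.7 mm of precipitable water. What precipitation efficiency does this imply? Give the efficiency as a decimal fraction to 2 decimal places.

ε ≈ 0.59

ε = rainfall / PW = 30 / 50.7 = 0.59.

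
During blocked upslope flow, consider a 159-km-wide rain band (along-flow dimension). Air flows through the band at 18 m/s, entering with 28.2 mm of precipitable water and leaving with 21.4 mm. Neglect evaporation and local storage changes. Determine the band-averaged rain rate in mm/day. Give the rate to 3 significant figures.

R ≈ 66.5 mm/day

Column moisture flux per unit crosswind length is F = V × PW.
Inflow: F_in = 18 × 28.2 = 507.6 mm·m/s
Outflow: F_out = 18 × 21.4 = 385.2 mm·m/s
Steady-state rate R = (F_in − F_out)/L = (507.6 − 385.2) / 159000 m = 7.698e-04 mm/s.
R = 7.698e-04 × 3600 × 24 = 66.5 mm/day.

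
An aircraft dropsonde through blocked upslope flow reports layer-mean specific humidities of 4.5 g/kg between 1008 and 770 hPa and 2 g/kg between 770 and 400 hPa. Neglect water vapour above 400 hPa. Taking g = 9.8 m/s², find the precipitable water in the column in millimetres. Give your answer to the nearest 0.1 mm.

Precipitable water is the column-integrated vapour mass per unit area: PW = (1/g) Σ q̄ Δp, with q in kg/kg and Δp in Pa (1 kg/m² of water = 1 mm).
Layer 1008–770 hPa: Δp = 238 hPa = 23800 Pa, q̄ = 0.0045 kg/kg → 0.0045 × 23800 / 9.8 = 10.93 mm
Layer 770–400 hPa: Δp = 370 hPa = 37000 Pa, q̄ = 0.002 kg/kg → 0.002 × 37000 / 9.8 = 7.55 mm
PW = 10.93 + 7.55 = 18.48 ≈ 18.5 mm.

PW ≈ 18.5 mm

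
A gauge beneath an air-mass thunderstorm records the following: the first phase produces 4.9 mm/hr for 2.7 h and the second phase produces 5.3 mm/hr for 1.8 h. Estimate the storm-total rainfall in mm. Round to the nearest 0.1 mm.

total ≈ 22.8 mm

Total = Σ Rᵢ Δtᵢ = 4.9 × 2.7 + 5.3 × 1.8
      = 13.23 + 9.54 = 22.8 mm.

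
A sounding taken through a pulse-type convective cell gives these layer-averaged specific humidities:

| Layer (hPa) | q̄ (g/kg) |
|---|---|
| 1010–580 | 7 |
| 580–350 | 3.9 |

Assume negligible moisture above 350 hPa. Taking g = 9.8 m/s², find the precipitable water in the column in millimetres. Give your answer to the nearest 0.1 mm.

Precipitable water is the column-integrated vapour mass per unit area: PW = (1/g) Σ q̄ Δp, with q in kg/kg and Δp in Pa (1 kg/m² of water = 1 mm).
Layer 1010–580 hPa: Δp = 430 hPa = 43000 Pa, q̄ = 0.007 kg/kg → 0.007 × 43000 / 9.8 = 30.71 mm
Layer 580–350 hPa: Δp = 230 hPa = 23000 Pa, q̄ = 0.0039 kg/kg → 0.0039 × 23000 / 9.8 = 9.15 mm
PW = 30.71 + 9.15 = 39.86 ≈ 39.9 mm.

PW ≈ 39.9 mm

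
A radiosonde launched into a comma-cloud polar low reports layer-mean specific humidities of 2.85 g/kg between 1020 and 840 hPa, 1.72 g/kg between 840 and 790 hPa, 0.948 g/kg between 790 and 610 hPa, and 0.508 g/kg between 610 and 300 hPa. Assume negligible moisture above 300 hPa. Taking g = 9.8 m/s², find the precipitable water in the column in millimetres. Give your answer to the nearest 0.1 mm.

Precipitable water is the column-integrated vapour mass per unit area: PW = (1/g) Σ q̄ Δp, with q in kg/kg and Δp in Pa (1 kg/m² of water = 1 mm).
Layer 1020–840 hPa: Δp = 180 hPa = 18000 Pa, q̄ = 0.00285 kg/kg → 0.00285 × 18000 / 9.8 = 5.23 mm
Layer 840–790 hPa: Δp = 50 hPa = 5000 Pa, q̄ = 0.00172 kg/kg → 0.00172 × 5000 / 9.8 = 0.88 mm
Layer 790–610 hPa: Δp = 180 hPa = 18000 Pa, q̄ = 0.000948 kg/kg → 0.000948 × 18000 / 9.8 = 1.74 mm
Layer 610–300 hPa: Δp = 310 hPa = 31000 Pa, q̄ = 0.000508 kg/kg → 0.000508 × 31000 / 9.8 = 1.61 mm
PW = 5.23 + 0.88 + 1.74 + 1.61 = 9.46 ≈ 9.5 mm.

PW ≈ 9.5 mm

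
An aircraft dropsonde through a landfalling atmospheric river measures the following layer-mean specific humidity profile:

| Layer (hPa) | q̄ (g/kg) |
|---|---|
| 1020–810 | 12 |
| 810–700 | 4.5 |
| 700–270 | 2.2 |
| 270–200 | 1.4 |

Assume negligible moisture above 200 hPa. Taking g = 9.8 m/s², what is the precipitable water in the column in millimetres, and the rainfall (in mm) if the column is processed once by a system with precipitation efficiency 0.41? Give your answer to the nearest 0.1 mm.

PW ≈ 41.4 mm; rainfall ≈ 17.0 mm

Precipitable water is the column-integrated vapour mass per unit area: PW = (1/g) Σ q̄ Δp, with q in kg/kg and Δp in Pa (1 kg/m² of water = 1 mm).
Layer 1020–810 hPa: Δp = 210 hPa = 21000 Pa, q̄ = 0.012 kg/kg → 0.012 × 21000 / 9.8 = 25.71 mm
Layer 810–700 hPa: Δp = 110 hPa = 11000 Pa, q̄ = 0.0045 kg/kg → 0.0045 × 11000 / 9.8 = 5.05 mm
Layer 700–270 hPa: Δp = 430 hPa = 43000 Pa, q̄ = 0.0022 kg/kg → 0.0022 × 43000 / 9.8 = 9.65 mm
Layer 270–200 hPa: Δp = 70 hPa = 7000 Pa, q̄ = 0.0014 kg/kg → 0.0014 × 7000 / 9.8 = 1.00 mm
PW = 25.71 + 5.05 + 9.65 + 1.00 = 41.41 ≈ 41.4 mm.
Rainfall = ε × PW = 0.41 × 41.4 = 17.0 mm.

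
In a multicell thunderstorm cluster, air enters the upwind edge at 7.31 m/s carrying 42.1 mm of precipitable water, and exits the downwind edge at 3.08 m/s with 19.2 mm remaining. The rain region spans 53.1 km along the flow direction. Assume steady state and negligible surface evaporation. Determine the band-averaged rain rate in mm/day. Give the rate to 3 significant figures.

R ≈ 405 mm/day

Column moisture flux per unit crosswind length is F = V × PW.
Inflow: F_in = 7.31 × 42.1 = 307.751 mm·m/s
Outflow: F_out = 3.08 × 19.2 = 59.136 mm·m/s
Steady-state rate R = (F_in − F_out)/L = (307.751 − 59.136) / 53100 m = 4.682e-03 mm/s.
R = 4.682e-03 × 3600 × 24 = 405 mm/day.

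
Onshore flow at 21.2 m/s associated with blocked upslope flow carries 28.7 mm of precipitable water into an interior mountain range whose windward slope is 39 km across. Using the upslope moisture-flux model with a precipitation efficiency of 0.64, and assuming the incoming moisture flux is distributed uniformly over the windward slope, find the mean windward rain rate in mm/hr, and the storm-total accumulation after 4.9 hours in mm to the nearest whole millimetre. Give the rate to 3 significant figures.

Incoming column moisture flux per unit ridge length: F = V × PW = 21.2 × 28.7 = 608.44 mm·m/s.
Spread over the 39 km slope with efficiency ε = 0.64: R = ε·F/W = 0.64 × 608.44 / 39000 m = 9.985e-03 mm/s.
R = 9.985e-03 × 3600 = 35.9 mm/hr.
Over 4.9 h: total = 35.9 × 4.9 = 175.91 ≈ 176 mm.

R ≈ 35.9 mm/hr; total ≈ 176 mm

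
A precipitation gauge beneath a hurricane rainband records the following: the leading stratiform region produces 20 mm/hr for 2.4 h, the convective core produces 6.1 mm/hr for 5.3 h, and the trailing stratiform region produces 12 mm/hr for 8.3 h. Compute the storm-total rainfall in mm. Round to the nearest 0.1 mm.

total ≈ 179.9 mm

Total = Σ Rᵢ Δtᵢ = 20 × 2.4 + 6.1 × 5.3 + 12 × 8.3
      = 48 + 32.33 + 99.6 = 179.9 mm.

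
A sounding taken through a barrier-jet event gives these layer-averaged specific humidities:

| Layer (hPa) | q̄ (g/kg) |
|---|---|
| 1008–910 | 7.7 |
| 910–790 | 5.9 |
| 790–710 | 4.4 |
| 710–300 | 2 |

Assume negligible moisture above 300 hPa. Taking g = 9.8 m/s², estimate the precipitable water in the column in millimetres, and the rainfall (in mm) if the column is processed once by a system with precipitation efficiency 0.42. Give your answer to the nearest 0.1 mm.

Precipitable water is the column-integrated vapour mass per unit area: PW = (1/g) Σ q̄ Δp, with q in kg/kg and Δp in Pa (1 kg/m² of water = 1 mm).
Layer 1008–910 hPa: Δp = 98 hPa = 9800 Pa, q̄ = 0.0077 kg/kg → 0.0077 × 9800 / 9.8 = 7.70 mm
Layer 910–790 hPa: Δp = 120 hPa = 12000 Pa, q̄ = 0.0059 kg/kg → 0.0059 × 12000 / 9.8 = 7.22 mm
Layer 790–710 hPa: Δp = 80 hPa = 8000 Pa, q̄ = 0.0044 kg/kg → 0.0044 × 8000 / 9.8 = 3.59 mm
Layer 710–300 hPa: Δp = 410 hPa = 41000 Pa, q̄ = 0.002 kg/kg → 0.002 × 41000 / 9.8 = 8.37 mm
PW = 7.70 + 7.22 + 3.59 + 8.37 = 26.88 ≈ 26.9 mm.
Rainfall = ε × PW = 0.42 × 26.9 = 11.3 mm.

PW ≈ 26.9 mm; rainfall ≈ 11.3 mm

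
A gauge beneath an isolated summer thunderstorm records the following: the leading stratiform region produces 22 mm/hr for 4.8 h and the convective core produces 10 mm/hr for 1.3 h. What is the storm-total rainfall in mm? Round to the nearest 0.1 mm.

Total = Σ Rᵢ Δtᵢ = 22 × 4.8 + 10 × 1.3
      = 105.6 + 13 = 118.6 mm.

total ≈ 118.6 mm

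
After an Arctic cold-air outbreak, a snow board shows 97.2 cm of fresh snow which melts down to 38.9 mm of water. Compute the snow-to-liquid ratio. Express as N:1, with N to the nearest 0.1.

Ratio = snow depth / SWE = 972 mm / 38.9 mm = 25.0, i.e. 25.0:1.

ratio ≈ 25.0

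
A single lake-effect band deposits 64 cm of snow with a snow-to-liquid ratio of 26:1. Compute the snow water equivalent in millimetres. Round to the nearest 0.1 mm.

SWE = snow depth / ratio = 64 cm / 26 = 2.462 cm = 24.6 mm.

SWE ≈ 24.6 mm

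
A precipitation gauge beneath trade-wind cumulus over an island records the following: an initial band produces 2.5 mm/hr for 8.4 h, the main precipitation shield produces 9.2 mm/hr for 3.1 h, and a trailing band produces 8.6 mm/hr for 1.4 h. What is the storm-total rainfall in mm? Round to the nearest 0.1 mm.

Total = Σ Rᵢ Δtᵢ = 2.5 × 8.4 + 9.2 × 3.1 + 8.6 × 1.4
      = 21 + 28.52 + 12.04 = 61.6 mm.

total ≈ 61.6 mm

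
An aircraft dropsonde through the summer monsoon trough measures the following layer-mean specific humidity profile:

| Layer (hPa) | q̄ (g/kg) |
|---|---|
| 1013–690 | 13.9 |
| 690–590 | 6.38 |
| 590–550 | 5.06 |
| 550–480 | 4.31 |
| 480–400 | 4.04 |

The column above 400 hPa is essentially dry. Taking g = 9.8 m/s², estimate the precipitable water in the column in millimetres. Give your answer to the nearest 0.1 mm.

Precipitable water is the column-integrated vapour mass per unit area: PW = (1/g) Σ q̄ Δp, with q in kg/kg and Δp in Pa (1 kg/m² of water = 1 mm).
Layer 1013–690 hPa: Δp = 323 hPa = 32300 Pa, q̄ = 0.0139 kg/kg → 0.0139 × 32300 / 9.8 = 45.81 mm
Layer 690–590 hPa: Δp = 100 hPa = 10000 Pa, q̄ = 0.00638 kg/kg → 0.00638 × 10000 / 9.8 = 6.51 mm
Layer 590–550 hPa: Δp = 40 hPa = 4000 Pa, q̄ = 0.00506 kg/kg → 0.00506 × 4000 / 9.8 = 2.07 mm
Layer 550–480 hPa: Δp = 70 hPa = 7000 Pa, q̄ = 0.00431 kg/kg → 0.00431 × 7000 / 9.8 = 3.08 mm
Layer 480–400 hPa: Δp = 80 hPa = 8000 Pa, q̄ = 0.00404 kg/kg → 0.00404 × 8000 / 9.8 = 3.30 mm
PW = 45.81 + 6.51 + 2.07 + 3.08 + 3.30 = 60.77 ≈ 60.8 mm.

PW ≈ 60.8 mm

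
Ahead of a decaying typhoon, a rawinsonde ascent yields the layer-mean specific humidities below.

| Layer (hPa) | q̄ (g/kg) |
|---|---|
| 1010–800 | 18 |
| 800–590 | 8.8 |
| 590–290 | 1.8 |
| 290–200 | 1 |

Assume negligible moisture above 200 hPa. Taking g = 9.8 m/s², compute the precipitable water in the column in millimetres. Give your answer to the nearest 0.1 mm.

PW ≈ 63.9 mm

Precipitable water is the column-integrated vapour mass per unit area: PW = (1/g) Σ q̄ Δp, with q in kg/kg and Δp in Pa (1 kg/m² of water = 1 mm).
Layer 1010–800 hPa: Δp = 210 hPa = 21000 Pa, q̄ = 0.018 kg/kg → 0.018 × 21000 / 9.8 = 38.57 mm
Layer 800–590 hPa: Δp = 210 hPa = 21000 Pa, q̄ = 0.0088 kg/kg → 0.0088 × 21000 / 9.8 = 18.86 mm
Layer 590–290 hPa: Δp = 300 hPa = 30000 Pa, q̄ = 0.0018 kg/kg → 0.0018 × 30000 / 9.8 = 5.51 mm
Layer 290–200 hPa: Δp = 90 hPa = 9000 Pa, q̄ = 0.001 kg/kg → 0.001 × 9000 / 9.8 = 0.92 mm
PW = 38.57 + 18.86 + 5.51 + 0.92 = 63.86 ≈ 63.9 mm.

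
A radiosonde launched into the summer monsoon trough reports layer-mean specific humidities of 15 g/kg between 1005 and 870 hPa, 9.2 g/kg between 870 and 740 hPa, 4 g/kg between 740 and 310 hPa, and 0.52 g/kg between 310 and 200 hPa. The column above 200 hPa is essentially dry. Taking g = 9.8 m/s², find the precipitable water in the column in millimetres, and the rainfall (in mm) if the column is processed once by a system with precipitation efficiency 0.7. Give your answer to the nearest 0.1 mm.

Precipitable water is the column-integrated vapour mass per unit area: PW = (1/g) Σ q̄ Δp, with q in kg/kg and Δp in Pa (1 kg/m² of water = 1 mm).
Layer 1005–870 hPa: Δp = 135 hPa = 13500 Pa, q̄ = 0.015 kg/kg → 0.015 × 13500 / 9.8 = 20.66 mm
Layer 870–740 hPa: Δp = 130 hPa = 13000 Pa, q̄ = 0.0092 kg/kg → 0.0092 × 13000 / 9.8 = 12.20 mm
Layer 740–310 hPa: Δp = 430 hPa = 43000 Pa, q̄ = 0.004 kg/kg → 0.004 × 43000 / 9.8 = 17.55 mm
Layer 310–200 hPa: Δp = 110 hPa = 11000 Pa, q̄ = 0.00052 kg/kg → 0.00052 × 11000 / 9.8 = 0.58 mm
PW = 20.66 + 12.20 + 17.55 + 0.58 = 50.99 ≈ 51.0 mm.
Rainfall = ε × PW = 0.7 × 51.0 = 35.7 mm.

PW ≈ 51.0 mm; rainfall ≈ 35.7 mm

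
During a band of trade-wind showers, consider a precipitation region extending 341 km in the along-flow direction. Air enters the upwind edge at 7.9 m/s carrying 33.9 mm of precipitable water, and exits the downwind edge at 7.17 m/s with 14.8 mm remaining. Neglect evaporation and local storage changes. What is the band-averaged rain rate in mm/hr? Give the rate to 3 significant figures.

R ≈ 1.71 mm/hr

Column moisture flux per unit crosswind length is F = V × PW.
Inflow: F_in = 7.9 × 33.9 = 267.81 mm·m/s
Outflow: F_out = 7.17 × 14.8 = 106.116 mm·m/s
Steady-state rate R = (F_in − F_out)/L = (267.81 − 106.116) / 341000 m = 4.742e-04 mm/s.
R = 4.742e-04 × 3600 = 1.71 mm/hr.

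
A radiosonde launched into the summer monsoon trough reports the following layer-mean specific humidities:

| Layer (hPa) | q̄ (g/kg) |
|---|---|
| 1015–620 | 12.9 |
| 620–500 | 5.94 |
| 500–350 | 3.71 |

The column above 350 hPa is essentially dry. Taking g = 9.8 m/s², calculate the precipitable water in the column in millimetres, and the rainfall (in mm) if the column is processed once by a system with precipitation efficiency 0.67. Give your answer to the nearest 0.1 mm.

PW ≈ 64.9 mm; rainfall ≈ 43.5 mm

Precipitable water is the column-integrated vapour mass per unit area: PW = (1/g) Σ q̄ Δp, with q in kg/kg and Δp in Pa (1 kg/m² of water = 1 mm).
Layer 1015–620 hPa: Δp = 395 hPa = 39500 Pa, q̄ = 0.0129 kg/kg → 0.0129 × 39500 / 9.8 = 51.99 mm
Layer 620–500 hPa: Δp = 120 hPa = 12000 Pa, q̄ = 0.00594 kg/kg → 0.00594 × 12000 / 9.8 = 7.27 mm
Layer 500–350 hPa: Δp = 150 hPa = 15000 Pa, q̄ = 0.00371 kg/kg → 0.00371 × 15000 / 9.8 = 5.68 mm
PW = 51.99 + 7.27 + 5.68 = 64.94 ≈ 64.9 mm.
Rainfall = ε × PW = 0.67 × 64.9 = 43.5 mm.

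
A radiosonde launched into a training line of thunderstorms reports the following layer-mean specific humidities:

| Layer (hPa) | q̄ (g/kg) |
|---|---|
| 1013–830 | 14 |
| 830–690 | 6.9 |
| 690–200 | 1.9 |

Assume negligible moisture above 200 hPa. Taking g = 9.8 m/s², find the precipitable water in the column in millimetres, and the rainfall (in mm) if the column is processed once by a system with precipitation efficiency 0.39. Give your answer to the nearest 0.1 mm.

Precipitable water is the column-integrated vapour mass per unit area: PW = (1/g) Σ q̄ Δp, with q in kg/kg and Δp in Pa (1 kg/m² of water = 1 mm).
Layer 1013–830 hPa: Δp = 183 hPa = 18300 Pa, q̄ = 0.014 kg/kg → 0.014 × 18300 / 9.8 = 26.14 mm
Layer 830–690 hPa: Δp = 140 hPa = 14000 Pa, q̄ = 0.0069 kg/kg → 0.0069 × 14000 / 9.8 = 9.86 mm
Layer 690–200 hPa: Δp = 490 hPa = 49000 Pa, q̄ = 0.0019 kg/kg → 0.0019 × 49000 / 9.8 = 9.50 mm
PW = 26.14 + 9.86 + 9.50 = 45.50 ≈ 45.5 mm.
Rainfall = ε × PW = 0.39 × 45.5 = 17.7 mm.

PW ≈ 45.5 mm; rainfall ≈ 17.7 mm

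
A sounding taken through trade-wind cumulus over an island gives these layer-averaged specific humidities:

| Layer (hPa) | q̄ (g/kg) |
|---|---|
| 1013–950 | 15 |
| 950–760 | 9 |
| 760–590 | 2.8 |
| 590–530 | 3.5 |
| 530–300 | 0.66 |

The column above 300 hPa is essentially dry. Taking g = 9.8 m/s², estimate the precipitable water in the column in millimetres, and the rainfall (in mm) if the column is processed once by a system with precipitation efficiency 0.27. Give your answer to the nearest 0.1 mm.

Precipitable water is the column-integrated vapour mass per unit area: PW = (1/g) Σ q̄ Δp, with q in kg/kg and Δp in Pa (1 kg/m² of water = 1 mm).
Layer 1013–950 hPa: Δp = 63 hPa = 6300 Pa, q̄ = 0.015 kg/kg → 0.015 × 6300 / 9.8 = 9.64 mm
Layer 950–760 hPa: Δp = 190 hPa = 19000 Pa, q̄ = 0.009 kg/kg → 0.009 × 19000 / 9.8 = 17.45 mm
Layer 760–590 hPa: Δp = 170 hPa = 17000 Pa, q̄ = 0.0028 kg/kg → 0.0028 × 17000 / 9.8 = 4.86 mm
Layer 590–530 hPa: Δp = 60 hPa = 6000 Pa, q̄ = 0.0035 kg/kg → 0.0035 × 6000 / 9.8 = 2.14 mm
Layer 530–300 hPa: Δp = 230 hPa = 23000 Pa, q̄ = 0.00066 kg/kg → 0.00066 × 23000 / 9.8 = 1.55 mm
PW = 9.64 + 17.45 + 4.86 + 2.14 + 1.55 = 35.64 ≈ 35.6 mm.
Rainfall = ε × PW = 0.27 × 35.6 = 9.6 mm.

PW ≈ 35.6 mm; rainfall ≈ 9.6 mm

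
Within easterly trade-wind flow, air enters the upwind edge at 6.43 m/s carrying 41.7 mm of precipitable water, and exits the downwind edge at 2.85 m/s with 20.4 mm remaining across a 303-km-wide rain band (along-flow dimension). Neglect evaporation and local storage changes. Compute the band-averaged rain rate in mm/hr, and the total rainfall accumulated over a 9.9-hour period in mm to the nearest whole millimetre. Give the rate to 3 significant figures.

Column moisture flux per unit crosswind length is F = V × PW.
Inflow: F_in = 6.43 × 41.7 = 268.131 mm·m/s
Outflow: F_out = 2.85 × 20.4 = 58.14 mm·m/s
Steady-state rate R = (F_in − F_out)/L = (268.131 − 58.14) / 303000 m = 6.930e-04 mm/s.
R = 6.930e-04 × 3600 = 2.49 mm/hr.
Over 9.9 h: total = 2.49 × 9.9 = 24.651 ≈ 25 mm.

R ≈ 2.49 mm/hr; total ≈ 25 mm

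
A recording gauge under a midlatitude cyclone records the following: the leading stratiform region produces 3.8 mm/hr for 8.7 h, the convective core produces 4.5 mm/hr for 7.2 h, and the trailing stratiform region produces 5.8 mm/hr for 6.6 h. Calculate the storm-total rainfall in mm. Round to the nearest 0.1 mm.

total ≈ 103.7 mm

Total = Σ Rᵢ Δtᵢ = 3.8 × 8.7 + 4.5 × 7.2 + 5.8 × 6.6
      = 33.06 + 32.4 + 38.28 = 103.7 mm.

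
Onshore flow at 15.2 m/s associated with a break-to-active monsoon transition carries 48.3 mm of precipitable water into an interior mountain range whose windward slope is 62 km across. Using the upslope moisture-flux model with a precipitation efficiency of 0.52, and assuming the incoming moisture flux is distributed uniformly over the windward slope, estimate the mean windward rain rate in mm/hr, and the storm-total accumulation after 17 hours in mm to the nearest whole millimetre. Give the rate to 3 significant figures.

Incoming column moisture flux per unit ridge length: F = V × PW = 15.2 × 48.3 = 734.16 mm·m/s.
Spread over the 62 km slope with efficiency ε = 0.52: R = ε·F/W = 0.52 × 734.16 / 62000 m = 6.157e-03 mm/s.
R = 6.157e-03 × 3600 = 22.2 mm/hr.
Over 17 h: total = 22.2 × 17 = 377.4 ≈ 377 mm.

R ≈ 22.2 mm/hr; total ≈ 377 mm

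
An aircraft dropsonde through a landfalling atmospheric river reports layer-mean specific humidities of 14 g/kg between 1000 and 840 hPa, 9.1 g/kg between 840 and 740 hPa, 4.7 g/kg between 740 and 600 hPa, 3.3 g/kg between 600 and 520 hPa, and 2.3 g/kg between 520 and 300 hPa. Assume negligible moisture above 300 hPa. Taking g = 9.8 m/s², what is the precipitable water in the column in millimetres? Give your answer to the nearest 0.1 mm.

Precipitable water is the column-integrated vapour mass per unit area: PW = (1/g) Σ q̄ Δp, with q in kg/kg and Δp in Pa (1 kg/m² of water = 1 mm).
Layer 1000–840 hPa: Δp = 160 hPa = 16000 Pa, q̄ = 0.014 kg/kg → 0.014 × 16000 / 9.8 = 22.86 mm
Layer 840–740 hPa: Δp = 100 hPa = 10000 Pa, q̄ = 0.0091 kg/kg → 0.0091 × 10000 / 9.8 = 9.29 mm
Layer 740–600 hPa: Δp = 140 hPa = 14000 Pa, q̄ = 0.0047 kg/kg → 0.0047 × 14000 / 9.8 = 6.71 mm
Layer 600–520 hPa: Δp = 80 hPa = 8000 Pa, q̄ = 0.0033 kg/kg → 0.0033 × 8000 / 9.8 = 2.69 mm
Layer 520–300 hPa: Δp = 220 hPa = 22000 Pa, q̄ = 0.0023 kg/kg → 0.0023 × 22000 / 9.8 = 5.16 mm
PW = 22.86 + 9.29 + 6.71 + 2.69 + 5.16 = 46.71 ≈ 46.7 mm.

PW ≈ 46.7 mm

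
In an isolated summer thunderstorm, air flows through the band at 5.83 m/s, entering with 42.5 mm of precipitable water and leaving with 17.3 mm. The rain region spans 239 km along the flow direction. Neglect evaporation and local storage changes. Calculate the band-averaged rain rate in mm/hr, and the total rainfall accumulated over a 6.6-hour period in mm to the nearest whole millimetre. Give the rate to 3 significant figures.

R ≈ 2.21 mm/hr; total ≈ 15 mm

Column moisture flux per unit crosswind length is F = V × PW.
Inflow: F_in = 5.83 × 42.5 = 247.775 mm·m/s
Outflow: F_out = 5.83 × 17.3 = 100.859 mm·m/s
Steady-state rate R = (F_in − F_out)/L = (247.775 − 100.859) / 239000 m = 6.147e-04 mm/s.
R = 6.147e-04 × 3600 = 2.21 mm/hr.
Over 6.6 h: total = 2.21 × 6.6 = 14.586 ≈ 15 mm.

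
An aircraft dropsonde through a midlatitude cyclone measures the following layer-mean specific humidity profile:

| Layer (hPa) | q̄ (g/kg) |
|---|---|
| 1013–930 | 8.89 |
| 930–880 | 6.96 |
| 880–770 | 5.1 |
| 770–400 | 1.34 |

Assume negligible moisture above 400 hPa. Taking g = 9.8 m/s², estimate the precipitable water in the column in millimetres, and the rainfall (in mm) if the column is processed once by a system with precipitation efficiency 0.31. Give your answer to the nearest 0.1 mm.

Precipitable water is the column-integrated vapour mass per unit area: PW = (1/g) Σ q̄ Δp, with q in kg/kg and Δp in Pa (1 kg/m² of water = 1 mm).
Layer 1013–930 hPa: Δp = 83 hPa = 8300 Pa, q̄ = 0.00889 kg/kg → 0.00889 × 8300 / 9.8 = 7.53 mm
Layer 930–880 hPa: Δp = 50 hPa = 5000 Pa, q̄ = 0.00696 kg/kg → 0.00696 × 5000 / 9.8 = 3.55 mm
Layer 880–770 hPa: Δp = 110 hPa = 11000 Pa, q̄ = 0.0051 kg/kg → 0.0051 × 11000 / 9.8 = 5.72 mm
Layer 770–400 hPa: Δp = 370 hPa = 37000 Pa, q̄ = 0.00134 kg/kg → 0.00134 × 37000 / 9.8 = 5.06 mm
PW = 7.53 + 3.55 + 5.72 + 5.06 = 21.86 ≈ 21.9 mm.
Rainfall = ε × PW = 0.31 × 21.9 = 6.8 mm.

PW ≈ 21.9 mm; rainfall ≈ 6.8 mm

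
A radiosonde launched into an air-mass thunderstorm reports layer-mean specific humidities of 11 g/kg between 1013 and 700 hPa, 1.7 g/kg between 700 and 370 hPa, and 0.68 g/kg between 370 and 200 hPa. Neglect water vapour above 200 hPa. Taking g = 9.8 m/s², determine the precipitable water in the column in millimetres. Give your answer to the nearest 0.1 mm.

PW ≈ 42.0 mm

Precipitable water is the column-integrated vapour mass per unit area: PW = (1/g) Σ q̄ Δp, with q in kg/kg and Δp in Pa (1 kg/m² of water = 1 mm).
Layer 1013–700 hPa: Δp = 313 hPa = 31300 Pa, q̄ = 0.011 kg/kg → 0.011 × 31300 / 9.8 = 35.13 mm
Layer 700–370 hPa: Δp = 330 hPa = 33000 Pa, q̄ = 0.0017 kg/kg → 0.0017 × 33000 / 9.8 = 5.72 mm
Layer 370–200 hPa: Δp = 170 hPa = 17000 Pa, q̄ = 0.00068 kg/kg → 0.00068 × 17000 / 9.8 = 1.18 mm
PW = 35.13 + 5.72 + 1.18 = 42.03 ≈ 42.0 mm.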